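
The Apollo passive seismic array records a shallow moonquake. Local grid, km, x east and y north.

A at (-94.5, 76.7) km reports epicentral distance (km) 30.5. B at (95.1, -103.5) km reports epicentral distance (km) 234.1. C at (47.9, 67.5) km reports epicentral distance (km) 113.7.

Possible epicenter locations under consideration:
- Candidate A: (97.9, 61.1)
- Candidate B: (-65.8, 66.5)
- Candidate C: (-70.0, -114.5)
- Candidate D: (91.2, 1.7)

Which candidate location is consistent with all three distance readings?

Candidate B

For each candidate, compare |candidate − station| to the reported distance:
Candidate A: residuals A 162.5, B 69.5, C 63.3 → max 162.5 km
Candidate B: residuals A 0.0, B 0.0, C 0.0 → max 0.0 km
Candidate C: residuals A 162.3, B 68.6, C 103.2 → max 162.3 km
Candidate D: residuals A 169.8, B 128.8, C 34.9 → max 169.8 km
Only Candidate B has all residuals ≈ 0.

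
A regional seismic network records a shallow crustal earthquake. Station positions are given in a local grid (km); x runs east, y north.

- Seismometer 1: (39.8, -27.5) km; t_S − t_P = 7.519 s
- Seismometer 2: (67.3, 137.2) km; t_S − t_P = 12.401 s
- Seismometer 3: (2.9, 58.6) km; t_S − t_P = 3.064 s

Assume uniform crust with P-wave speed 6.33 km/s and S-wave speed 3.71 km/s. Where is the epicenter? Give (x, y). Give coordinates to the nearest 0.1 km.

(19.6, 36.8)

Distance from S−P lag: d = Δt · v_P v_S / (v_P − v_S) = Δt · (6.33·3.71)/(6.33−3.71) ≈ 8.9635·Δt.
So d_Seismometer 1 = 67.40, d_Seismometer 2 = 111.16, d_Seismometer 3 = 27.46 km.
Circle about each station: (x − 39.8)² + (y + 27.5)² = 67.40²; (x − 67.3)² + (y − 137.2)² = 111.16²; (x − 2.9)² + (y − 58.6)² = 27.46².
Subtracting the Seismometer 1 equation from the Seismometer 2 and Seismometer 3 equations removes the quadratic terms:
55.0 x + 329.4 y = 13199.05
-73.8 x + 172.2 y = 4890.79
Solving the 2×2 system: x ≈ 19.6, y ≈ 36.8 km.
Check against Seismometer 1 (with the unrounded x, y): √((x − 39.8)²+(y + 27.5)²) = 67.40 ≈ 67.40 km. ✓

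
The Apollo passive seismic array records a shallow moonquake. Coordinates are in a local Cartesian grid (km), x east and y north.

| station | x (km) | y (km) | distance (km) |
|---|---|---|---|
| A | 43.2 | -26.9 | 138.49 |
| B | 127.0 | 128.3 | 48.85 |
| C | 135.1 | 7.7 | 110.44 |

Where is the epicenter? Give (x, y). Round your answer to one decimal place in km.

Circle about each station: (x − 43.2)² + (y + 26.9)² = 138.49²; (x − 127.0)² + (y − 128.3)² = 48.85²; (x − 135.1)² + (y − 7.7)² = 110.44².
Subtracting the A equation from the B and C equations removes the quadratic terms:
167.6 x + 310.4 y = 46793.20
183.8 x + 69.2 y = 22703.94
Solving the 2×2 system: x ≈ 83.8, y ≈ 105.5 km.

x ≈ 83.8 km, y ≈ 105.5 km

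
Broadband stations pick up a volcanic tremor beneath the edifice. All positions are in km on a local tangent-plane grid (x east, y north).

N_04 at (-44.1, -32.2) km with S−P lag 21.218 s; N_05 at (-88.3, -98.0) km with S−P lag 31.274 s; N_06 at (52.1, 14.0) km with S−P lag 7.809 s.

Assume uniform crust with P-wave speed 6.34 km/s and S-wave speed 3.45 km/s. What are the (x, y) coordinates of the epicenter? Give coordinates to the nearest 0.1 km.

85.3 km east, 62.9 km north

Distance from S−P lag: d = Δt · v_P v_S / (v_P − v_S) = Δt · (6.34·3.45)/(6.34−3.45) ≈ 7.5685·Δt.
So d_N_04 = 160.59, d_N_05 = 236.70, d_N_06 = 59.10 km.
Circle about each station: (x + 44.1)² + (y + 32.2)² = 160.59²; (x + 88.3)² + (y + 98.0)² = 236.70²; (x − 52.1)² + (y − 14.0)² = 59.10².
Subtracting the N_04 equation from the N_05 and N_06 equations removes the quadratic terms:
-88.4 x − 131.6 y = -15818.50
192.4 x + 92.4 y = 22225.10
Solving the 2×2 system: x ≈ 85.3, y ≈ 62.9 km.
Check against N_04 (with the unrounded x, y): √((x + 44.1)²+(y + 32.2)²) = 160.59 ≈ 160.59 km. ✓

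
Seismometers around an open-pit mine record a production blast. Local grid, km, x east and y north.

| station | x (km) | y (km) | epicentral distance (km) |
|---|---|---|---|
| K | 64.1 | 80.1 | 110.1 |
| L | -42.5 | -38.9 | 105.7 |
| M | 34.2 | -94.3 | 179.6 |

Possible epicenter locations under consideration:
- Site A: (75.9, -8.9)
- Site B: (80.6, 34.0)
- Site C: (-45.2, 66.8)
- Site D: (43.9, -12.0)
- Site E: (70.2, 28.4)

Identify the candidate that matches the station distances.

For each candidate, compare |candidate − station| to the reported distance:
Site A: residuals K 20.3, L 16.4, M 84.6 → max 84.6 km
Site B: residuals K 61.1, L 37.4, M 43.2 → max 61.1 km
Site C: residuals K 0.0, L 0.0, M 0.0 → max 0.0 km
Site D: residuals K 15.8, L 15.2, M 96.7 → max 96.7 km
Site E: residuals K 58.0, L 25.6, M 51.7 → max 58.0 km
Only Site C has all residuals ≈ 0.

Site C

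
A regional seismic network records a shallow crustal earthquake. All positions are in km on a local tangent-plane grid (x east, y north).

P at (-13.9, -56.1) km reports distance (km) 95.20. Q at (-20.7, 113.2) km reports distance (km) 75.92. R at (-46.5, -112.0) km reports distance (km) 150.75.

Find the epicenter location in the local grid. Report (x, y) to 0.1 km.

(-29.6, 37.8)

Circle about each station: (x + 13.9)² + (y + 56.1)² = 95.20²; (x + 20.7)² + (y − 113.2)² = 75.92²; (x + 46.5)² + (y + 112.0)² = 150.75².
Subtracting pairs of circle equations eliminates x²+y² and gives linear equations (the radical axes):
-13.6 x + 338.6 y = 13201.50
-65.2 x − 111.8 y = -2296.69
Solving the 2×2 system: x ≈ -29.6, y ≈ 37.8 km.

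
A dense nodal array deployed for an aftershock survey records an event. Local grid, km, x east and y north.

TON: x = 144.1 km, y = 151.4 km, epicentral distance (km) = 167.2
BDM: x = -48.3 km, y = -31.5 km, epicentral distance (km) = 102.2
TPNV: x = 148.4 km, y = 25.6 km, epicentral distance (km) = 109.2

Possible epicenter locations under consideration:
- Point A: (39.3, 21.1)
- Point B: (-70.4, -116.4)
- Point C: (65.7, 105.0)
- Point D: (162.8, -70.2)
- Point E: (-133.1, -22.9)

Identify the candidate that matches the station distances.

For each candidate, compare |candidate − station| to the reported distance:
Point A: residuals TON 0.0, BDM 0.0, TPNV 0.0 → max 0.0 km
Point B: residuals TON 175.9, BDM 14.5, TPNV 151.6 → max 175.9 km
Point C: residuals TON 76.1, BDM 75.6, TPNV 5.4 → max 76.1 km
Point D: residuals TON 55.2, BDM 112.4, TPNV 12.3 → max 112.4 km
Point E: residuals TON 160.2, BDM 17.0, TPNV 176.4 → max 176.4 km
Only Point A has all residuals ≈ 0.

Point A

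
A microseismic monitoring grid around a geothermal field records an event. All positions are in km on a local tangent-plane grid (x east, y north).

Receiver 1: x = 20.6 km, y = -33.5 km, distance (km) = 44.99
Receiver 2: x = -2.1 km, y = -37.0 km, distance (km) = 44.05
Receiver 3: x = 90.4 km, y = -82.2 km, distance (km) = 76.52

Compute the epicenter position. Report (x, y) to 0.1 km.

(14.0, -78.0)

Circle about each station: (x − 20.6)² + (y + 33.5)² = 44.99²; (x + 2.1)² + (y + 37.0)² = 44.05²; (x − 90.4)² + (y + 82.2)² = 76.52².
Subtracting the Receiver 1 equation from the Receiver 2 and Receiver 3 equations removes the quadratic terms:
-45.4 x − 7.0 y = -89.50
139.6 x − 97.4 y = 9551.18
Solving the 2×2 system: x ≈ 14.0, y ≈ -78.0 km.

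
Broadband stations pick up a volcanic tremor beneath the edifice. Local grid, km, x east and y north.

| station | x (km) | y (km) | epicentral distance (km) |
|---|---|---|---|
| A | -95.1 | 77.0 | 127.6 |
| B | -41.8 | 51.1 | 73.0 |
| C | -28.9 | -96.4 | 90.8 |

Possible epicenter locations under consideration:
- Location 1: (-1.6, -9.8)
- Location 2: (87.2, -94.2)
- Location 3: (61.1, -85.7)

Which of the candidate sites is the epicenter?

For each candidate, compare |candidate − station| to the reported distance:
Location 1: residuals A 0.0, B 0.0, C 0.0 → max 0.0 km
Location 2: residuals A 122.5, B 121.3, C 25.3 → max 122.5 km
Location 3: residuals A 97.9, B 98.2, C 0.2 → max 98.2 km
Only Location 1 has all residuals ≈ 0.

Location 1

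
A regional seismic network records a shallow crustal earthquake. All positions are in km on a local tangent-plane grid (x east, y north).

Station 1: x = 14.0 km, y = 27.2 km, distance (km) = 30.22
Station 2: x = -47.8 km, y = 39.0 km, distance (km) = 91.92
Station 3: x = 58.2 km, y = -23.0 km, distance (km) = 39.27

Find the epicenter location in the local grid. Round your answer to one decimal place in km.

Circle about each station: (x − 14.0)² + (y − 27.2)² = 30.22²; (x + 47.8)² + (y − 39.0)² = 91.92²; (x − 58.2)² + (y + 23.0)² = 39.27².
Subtracting the Station 1 equation from the Station 2 and Station 3 equations removes the quadratic terms:
-123.6 x + 23.6 y = -4666.04
88.4 x − 100.4 y = 2351.52
Solving the 2×2 system: x ≈ 40.0, y ≈ 11.8 km.

(40.0, 11.8)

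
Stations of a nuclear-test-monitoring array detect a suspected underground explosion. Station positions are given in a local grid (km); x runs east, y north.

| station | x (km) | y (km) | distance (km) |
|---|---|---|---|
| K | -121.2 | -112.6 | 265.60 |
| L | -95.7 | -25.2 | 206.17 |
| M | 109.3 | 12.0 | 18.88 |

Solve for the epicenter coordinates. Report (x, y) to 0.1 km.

x ≈ 103.0 km, y ≈ 29.8 km

Circle about each station: (x + 121.2)² + (y + 112.6)² = 265.60²; (x + 95.7)² + (y + 25.2)² = 206.17²; (x − 109.3)² + (y − 12.0)² = 18.88².
Subtracting the K equation from the L and M equations removes the quadratic terms:
51.0 x + 174.8 y = 10462.62
461.0 x + 249.2 y = 54909.20
Solving the 2×2 system: x ≈ 103.0, y ≈ 29.8 km.
Check against K (with the unrounded x, y): √((x + 121.2)²+(y + 112.6)²) = 265.60 ≈ 265.60 km. ✓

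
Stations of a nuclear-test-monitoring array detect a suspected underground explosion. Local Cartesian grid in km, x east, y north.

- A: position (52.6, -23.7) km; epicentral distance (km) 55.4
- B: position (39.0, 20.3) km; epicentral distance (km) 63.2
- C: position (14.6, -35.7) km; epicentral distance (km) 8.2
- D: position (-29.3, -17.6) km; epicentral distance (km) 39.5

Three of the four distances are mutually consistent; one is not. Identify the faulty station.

A

Solve using three stations at a time. Using B, C, D (subtract circle equations pairwise → linear system) gives (x, y) ≈ (6.6, -34.0).
Distances from that point to each station vs reported:
  A: calculated 47.1 vs reported 55.4 → residual 8.3 km
  B: calculated 63.2 vs reported 63.2 → residual 0.0 km
  C: calculated 8.2 vs reported 8.2 → residual 0.0 km
  D: calculated 39.5 vs reported 39.5 → residual 0.0 km
B, C, D are mutually consistent (residuals ≈ 0); A is off by 8.3 km.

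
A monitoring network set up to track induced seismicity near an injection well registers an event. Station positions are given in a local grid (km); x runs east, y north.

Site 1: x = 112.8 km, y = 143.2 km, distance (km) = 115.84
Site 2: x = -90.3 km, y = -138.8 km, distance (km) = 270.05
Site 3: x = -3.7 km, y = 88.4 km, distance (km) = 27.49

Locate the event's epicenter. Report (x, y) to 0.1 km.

x ≈ 0.3 km, y ≈ 115.6 km

Circle about each station: (x − 112.8)² + (y − 143.2)² = 115.84²; (x + 90.3)² + (y + 138.8)² = 270.05²; (x + 3.7)² + (y − 88.4)² = 27.49².
Subtracting pairs of circle equations eliminates x²+y² and gives linear equations (the radical axes):
-406.2 x − 564.0 y = -65318.65
-233.0 x − 109.6 y = -12738.62
Solving the 2×2 system: x ≈ 0.3, y ≈ 115.6 km.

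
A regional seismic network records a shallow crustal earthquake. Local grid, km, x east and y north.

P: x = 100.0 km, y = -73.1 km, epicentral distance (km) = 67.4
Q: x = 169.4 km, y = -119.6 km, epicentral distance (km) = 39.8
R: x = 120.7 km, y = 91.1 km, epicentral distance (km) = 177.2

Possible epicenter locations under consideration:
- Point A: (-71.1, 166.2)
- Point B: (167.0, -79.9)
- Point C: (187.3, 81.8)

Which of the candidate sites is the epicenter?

Point B

For each candidate, compare |candidate − station| to the reported distance:
Point A: residuals P 226.8, Q 333.7, R 28.8 → max 333.7 km
Point B: residuals P 0.1, Q 0.0, R 0.0 → max 0.1 km
Point C: residuals P 110.4, Q 162.4, R 110.0 → max 162.4 km
Only Point B has all residuals ≈ 0.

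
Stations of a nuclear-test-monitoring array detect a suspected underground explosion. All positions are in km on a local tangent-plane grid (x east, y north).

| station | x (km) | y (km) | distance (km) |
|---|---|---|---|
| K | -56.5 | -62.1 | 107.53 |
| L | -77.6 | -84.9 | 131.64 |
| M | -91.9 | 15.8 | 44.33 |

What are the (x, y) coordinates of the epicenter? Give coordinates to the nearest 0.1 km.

-58.9 km east, 45.4 km north

Circle about each station: (x + 56.5)² + (y + 62.1)² = 107.53²; (x + 77.6)² + (y + 84.9)² = 131.64²; (x + 91.9)² + (y − 15.8)² = 44.33².
Subtracting the K equation from the L and M equations removes the quadratic terms:
-42.2 x − 45.6 y = 414.72
-70.8 x + 155.8 y = 11244.14
Solving the 2×2 system: x ≈ -58.9, y ≈ 45.4 km.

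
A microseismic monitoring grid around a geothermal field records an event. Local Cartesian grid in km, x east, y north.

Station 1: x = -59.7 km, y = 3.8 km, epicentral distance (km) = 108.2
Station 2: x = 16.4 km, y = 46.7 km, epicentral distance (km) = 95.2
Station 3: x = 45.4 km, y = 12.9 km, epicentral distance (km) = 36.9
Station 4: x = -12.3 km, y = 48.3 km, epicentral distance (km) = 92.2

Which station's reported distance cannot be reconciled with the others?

Solve using three stations at a time. Using Station 1, Station 3, Station 4 (subtract circle equations pairwise → linear system) gives (x, y) ≈ (44.9, -24.1).
Distances from that point to each station vs reported:
  Station 1: calculated 108.2 vs reported 108.2 → residual 0.0 km
  Station 2: calculated 76.3 vs reported 95.2 → residual 18.9 km
  Station 3: calculated 37.0 vs reported 36.9 → residual 0.1 km
  Station 4: calculated 92.2 vs reported 92.2 → residual 0.0 km
Station 1, Station 3, Station 4 are mutually consistent (residuals ≈ 0); Station 2 is off by 18.9 km.

Station 2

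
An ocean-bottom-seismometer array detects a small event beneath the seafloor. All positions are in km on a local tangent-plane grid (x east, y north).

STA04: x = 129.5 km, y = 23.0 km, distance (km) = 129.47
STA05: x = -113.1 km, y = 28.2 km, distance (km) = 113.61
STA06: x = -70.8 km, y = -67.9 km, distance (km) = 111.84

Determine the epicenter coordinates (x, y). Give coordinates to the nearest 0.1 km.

x ≈ 0.1 km, y ≈ 18.6 km

Circle about each station: (x − 129.5)² + (y − 23.0)² = 129.47²; (x + 113.1)² + (y − 28.2)² = 113.61²; (x + 70.8)² + (y + 67.9)² = 111.84².
Subtracting pairs of circle equations eliminates x²+y² and gives linear equations (the radical axes):
-485.2 x + 10.4 y = 142.85
-400.6 x − 181.8 y = -3421.90
Solving the 2×2 system: x ≈ 0.1, y ≈ 18.6 km.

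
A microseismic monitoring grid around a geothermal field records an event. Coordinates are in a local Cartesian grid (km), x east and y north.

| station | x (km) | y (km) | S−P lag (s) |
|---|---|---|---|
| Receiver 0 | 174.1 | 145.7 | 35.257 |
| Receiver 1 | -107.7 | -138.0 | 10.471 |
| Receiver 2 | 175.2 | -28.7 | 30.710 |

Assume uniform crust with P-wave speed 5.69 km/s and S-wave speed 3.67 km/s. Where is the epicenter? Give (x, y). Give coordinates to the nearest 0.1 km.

Distance from S−P lag: d = Δt · v_P v_S / (v_P − v_S) = Δt · (5.69·3.67)/(5.69−3.67) ≈ 10.3378·Δt.
So d_Receiver 0 = 364.48, d_Receiver 1 = 108.25, d_Receiver 2 = 317.47 km.
Circle about each station: (x − 174.1)² + (y − 145.7)² = 364.48²; (x + 107.7)² + (y + 138.0)² = 108.25²; (x − 175.2)² + (y + 28.7)² = 317.47².
Subtracting the Receiver 0 equation from the Receiver 1 and Receiver 2 equations removes the quadratic terms:
-563.6 x − 567.4 y = 100231.60
2.2 x − 348.8 y = 12037.90
Solving the 2×2 system: x ≈ -142.2, y ≈ -35.4 km.
Check against Receiver 0 (with the unrounded x, y): √((x − 174.1)²+(y − 145.7)²) = 364.48 ≈ 364.48 km. ✓

x ≈ -142.2 km, y ≈ -35.4 km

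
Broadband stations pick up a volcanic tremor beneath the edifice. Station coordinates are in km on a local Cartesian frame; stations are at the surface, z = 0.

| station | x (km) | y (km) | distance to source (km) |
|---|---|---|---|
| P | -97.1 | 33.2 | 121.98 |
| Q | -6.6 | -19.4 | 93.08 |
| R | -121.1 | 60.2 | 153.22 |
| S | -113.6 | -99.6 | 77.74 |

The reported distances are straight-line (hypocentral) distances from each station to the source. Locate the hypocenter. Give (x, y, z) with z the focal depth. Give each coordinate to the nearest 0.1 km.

x ≈ -63.2 km, y ≈ -71.7 km, depth ≈ 52.2 km

Each station gives a sphere (x−x_i)² + (y−y_i)² + z² = d_i² (stations at z=0).
Subtracting the P sphere from Q and R: z² cancels, leaving linear equations in x and y:
181.0 x − 105.2 y = -3895.50
-48.0 x + 54.0 y = -838.65
Solving: x ≈ -63.200, y ≈ -71.708 km (keep extra digits for the depth step; rounded: -63.2, -71.7).
Then from the P sphere: z² = 121.98² − (x + 97.1)² − (y − 33.2)² with x = -63.200, y = -71.708, so z ≈ 52.194 ≈ 52.2 km.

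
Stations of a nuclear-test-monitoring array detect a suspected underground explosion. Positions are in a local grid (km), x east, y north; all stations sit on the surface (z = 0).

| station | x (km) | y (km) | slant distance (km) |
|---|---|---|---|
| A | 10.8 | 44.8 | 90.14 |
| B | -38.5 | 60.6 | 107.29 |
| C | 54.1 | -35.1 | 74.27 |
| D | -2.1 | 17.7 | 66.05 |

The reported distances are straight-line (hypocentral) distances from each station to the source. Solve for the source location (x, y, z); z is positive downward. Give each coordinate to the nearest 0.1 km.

x ≈ -6.9 km, y ≈ -32.8 km, depth ≈ 42.3 km

Each station gives a sphere (x−x_i)² + (y−y_i)² + z² = d_i² (stations at z=0).
Subtracting the A sphere from B and C: z² cancels, leaving linear equations in x and y:
-98.6 x + 31.6 y = -354.99
86.6 x − 159.8 y = 4644.33
Solving: x ≈ -6.915, y ≈ -32.811 km (keep extra digits for the depth step; rounded: -6.9, -32.8).
Then from the A sphere: z² = 90.14² − (x − 10.8)² − (y − 44.8)² with x = -6.915, y = -32.811, so z ≈ 42.284 ≈ 42.3 km.
Check against D (with the unrounded solution): distance 66.05 ≈ 66.05 km. ✓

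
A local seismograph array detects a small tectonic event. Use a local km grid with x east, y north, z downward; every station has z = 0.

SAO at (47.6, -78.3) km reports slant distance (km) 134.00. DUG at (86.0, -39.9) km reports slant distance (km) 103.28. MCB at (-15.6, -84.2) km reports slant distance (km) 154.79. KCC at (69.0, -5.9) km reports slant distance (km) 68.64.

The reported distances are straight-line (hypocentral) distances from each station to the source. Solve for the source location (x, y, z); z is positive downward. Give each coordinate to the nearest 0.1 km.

Each station gives a sphere (x−x_i)² + (y−y_i)² + z² = d_i² (stations at z=0).
Subtracting the SAO sphere from DUG and MCB: z² cancels, leaving linear equations in x and y:
76.8 x + 76.8 y = 7880.60
-126.4 x − 11.8 y = -7067.59
Solving: x ≈ 51.106, y ≈ 51.506 km (keep extra digits for the depth step; rounded: 51.1, 51.5).
Then from the SAO sphere: z² = 134.00² − (x − 47.6)² − (y + 78.3)² with x = 51.106, y = 51.506, so z ≈ 33.077 ≈ 33.1 km.
Check against KCC (with the unrounded solution): distance 68.63 ≈ 68.64 km. ✓

x ≈ 51.1 km, y ≈ 51.5 km, depth ≈ 33.1 km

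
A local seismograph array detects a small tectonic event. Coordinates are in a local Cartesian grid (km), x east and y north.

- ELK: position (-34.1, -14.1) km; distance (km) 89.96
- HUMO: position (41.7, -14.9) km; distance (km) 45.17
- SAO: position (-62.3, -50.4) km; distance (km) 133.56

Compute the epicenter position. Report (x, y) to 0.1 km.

44.2 km east, 30.2 km north

Circle about each station: (x + 34.1)² + (y + 14.1)² = 89.96²; (x − 41.7)² + (y + 14.9)² = 45.17²; (x + 62.3)² + (y + 50.4)² = 133.56².
Subtracting the ELK equation from the HUMO and SAO equations removes the quadratic terms:
151.6 x − 1.6 y = 6651.75
-56.4 x − 72.6 y = -4685.64
Solving the 2×2 system: x ≈ 44.2, y ≈ 30.2 km.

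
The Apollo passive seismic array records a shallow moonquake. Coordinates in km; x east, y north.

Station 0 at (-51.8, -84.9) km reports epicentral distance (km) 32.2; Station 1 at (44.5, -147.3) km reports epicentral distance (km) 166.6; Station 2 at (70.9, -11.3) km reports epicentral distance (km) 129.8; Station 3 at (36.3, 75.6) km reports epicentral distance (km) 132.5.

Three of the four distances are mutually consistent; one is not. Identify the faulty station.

Station 0

Solve using three stations at a time. Using Station 1, Station 2, Station 3 (subtract circle equations pairwise → linear system) gives (x, y) ≈ (-58.6, -16.6).
Distances from that point to each station vs reported:
  Station 0: calculated 68.6 vs reported 32.2 → residual 36.4 km
  Station 1: calculated 166.5 vs reported 166.6 → residual 0.1 km
  Station 2: calculated 129.7 vs reported 129.8 → residual 0.1 km
  Station 3: calculated 132.4 vs reported 132.5 → residual 0.1 km
Station 1, Station 2, Station 3 are mutually consistent (residuals ≈ 0); Station 0 is off by 36.4 km.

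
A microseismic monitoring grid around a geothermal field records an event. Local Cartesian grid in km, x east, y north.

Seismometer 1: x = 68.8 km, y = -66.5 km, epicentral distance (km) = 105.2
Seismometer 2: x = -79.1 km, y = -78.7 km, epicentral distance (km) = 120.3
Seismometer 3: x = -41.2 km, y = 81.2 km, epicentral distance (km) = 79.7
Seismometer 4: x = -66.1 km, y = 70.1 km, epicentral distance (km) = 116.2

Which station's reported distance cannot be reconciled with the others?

Seismometer 4

Solve using three stations at a time. Using Seismometer 1, Seismometer 2, Seismometer 3 (subtract circle equations pairwise → linear system) gives (x, y) ≈ (-0.7, 12.5).
Distances from that point to each station vs reported:
  Seismometer 1: calculated 105.2 vs reported 105.2 → residual 0.0 km
  Seismometer 2: calculated 120.3 vs reported 120.3 → residual 0.0 km
  Seismometer 3: calculated 79.7 vs reported 79.7 → residual 0.0 km
  Seismometer 4: calculated 87.2 vs reported 116.2 → residual 29.0 km
Seismometer 1, Seismometer 2, Seismometer 3 are mutually consistent (residuals ≈ 0); Seismometer 4 is off by 29.0 km.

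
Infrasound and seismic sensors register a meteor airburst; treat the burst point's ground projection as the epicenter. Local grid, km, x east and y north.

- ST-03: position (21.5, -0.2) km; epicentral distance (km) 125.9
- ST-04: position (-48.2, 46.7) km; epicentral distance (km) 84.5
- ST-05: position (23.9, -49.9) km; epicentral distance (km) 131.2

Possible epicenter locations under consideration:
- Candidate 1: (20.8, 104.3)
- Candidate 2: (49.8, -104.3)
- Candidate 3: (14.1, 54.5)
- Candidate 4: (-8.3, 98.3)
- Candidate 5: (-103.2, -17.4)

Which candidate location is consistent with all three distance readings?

For each candidate, compare |candidate − station| to the reported distance:
Candidate 1: residuals ST-03 21.4, ST-04 5.4, ST-05 23.0 → max 23.0 km
Candidate 2: residuals ST-03 18.0, ST-04 95.5, ST-05 70.9 → max 95.5 km
Candidate 3: residuals ST-03 70.7, ST-04 21.7, ST-05 26.3 → max 70.7 km
Candidate 4: residuals ST-03 23.0, ST-04 19.3, ST-05 20.5 → max 23.0 km
Candidate 5: residuals ST-03 0.0, ST-04 0.0, ST-05 0.0 → max 0.0 km
Only Candidate 5 has all residuals ≈ 0.

Candidate 5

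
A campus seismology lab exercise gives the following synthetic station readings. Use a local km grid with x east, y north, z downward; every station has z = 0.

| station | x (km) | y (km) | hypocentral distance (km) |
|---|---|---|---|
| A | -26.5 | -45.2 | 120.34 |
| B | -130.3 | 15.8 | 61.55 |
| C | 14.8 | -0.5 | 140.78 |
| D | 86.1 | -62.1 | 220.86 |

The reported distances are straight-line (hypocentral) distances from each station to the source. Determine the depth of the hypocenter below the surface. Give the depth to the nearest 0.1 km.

Each station gives a sphere (x−x_i)² + (y−y_i)² + z² = d_i² (stations at z=0).
Subtracting the A sphere from B and C: z² cancels, leaving linear equations in x and y:
-207.6 x + 122.0 y = 25175.75
82.6 x + 89.4 y = -7863.29
Solving: x ≈ -112.095, y ≈ 15.613 km (keep extra digits for the depth step; rounded: -112.1, 15.6).
Then from the A sphere: z² = 120.34² − (x + 26.5)² − (y + 45.2)² with x = -112.095, y = 15.613, so z ≈ 58.796 ≈ 58.8 km.

depth ≈ 58.8 km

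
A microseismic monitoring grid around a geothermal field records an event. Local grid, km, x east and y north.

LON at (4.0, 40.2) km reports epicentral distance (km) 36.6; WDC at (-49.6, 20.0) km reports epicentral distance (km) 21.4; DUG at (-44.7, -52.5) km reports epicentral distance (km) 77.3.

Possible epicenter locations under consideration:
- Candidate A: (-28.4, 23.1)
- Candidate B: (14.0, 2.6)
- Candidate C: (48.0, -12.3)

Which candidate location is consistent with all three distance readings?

For each candidate, compare |candidate − station| to the reported distance:
Candidate A: residuals LON 0.0, WDC 0.0, DUG 0.0 → max 0.0 km
Candidate B: residuals LON 2.3, WDC 44.5, DUG 3.2 → max 44.5 km
Candidate C: residuals LON 31.9, WDC 81.4, DUG 23.7 → max 81.4 km
Only Candidate A has all residuals ≈ 0.

Candidate A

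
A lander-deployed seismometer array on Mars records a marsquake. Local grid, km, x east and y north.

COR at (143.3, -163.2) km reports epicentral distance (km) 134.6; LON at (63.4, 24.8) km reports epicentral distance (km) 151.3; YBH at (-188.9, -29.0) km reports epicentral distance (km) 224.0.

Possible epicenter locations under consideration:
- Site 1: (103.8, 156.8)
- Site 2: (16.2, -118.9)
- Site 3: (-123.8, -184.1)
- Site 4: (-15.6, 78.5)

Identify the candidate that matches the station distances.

For each candidate, compare |candidate − station| to the reported distance:
Site 1: residuals COR 187.8, LON 13.3, YBH 122.7 → max 187.8 km
Site 2: residuals COR 0.0, LON 0.0, YBH 0.1 → max 0.1 km
Site 3: residuals COR 133.3, LON 129.2, YBH 55.8 → max 133.3 km
Site 4: residuals COR 154.7, LON 55.8, YBH 20.1 → max 154.7 km
Only Site 2 has all residuals ≈ 0.

Site 2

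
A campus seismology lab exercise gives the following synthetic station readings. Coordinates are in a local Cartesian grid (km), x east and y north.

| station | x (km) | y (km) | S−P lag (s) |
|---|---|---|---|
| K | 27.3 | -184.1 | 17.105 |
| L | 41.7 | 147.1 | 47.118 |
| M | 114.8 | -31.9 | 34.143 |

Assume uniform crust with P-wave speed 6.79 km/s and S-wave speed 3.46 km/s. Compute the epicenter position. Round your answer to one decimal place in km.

x ≈ -90.5 km, y ≈ -157.9 km

Distance from S−P lag: d = Δt · v_P v_S / (v_P − v_S) = Δt · (6.79·3.46)/(6.79−3.46) ≈ 7.0551·Δt.
So d_K = 120.68, d_L = 332.42, d_M = 240.88 km.
Circle about each station: (x − 27.3)² + (y + 184.1)² = 120.68²; (x − 41.7)² + (y − 147.1)² = 332.42²; (x − 114.8)² + (y + 31.9)² = 240.88².
Subtracting pairs of circle equations eliminates x²+y² and gives linear equations (the radical axes):
28.8 x + 662.4 y = -107200.19
175.0 x + 304.4 y = -63900.96
Solving the 2×2 system: x ≈ -90.5, y ≈ -157.9 km.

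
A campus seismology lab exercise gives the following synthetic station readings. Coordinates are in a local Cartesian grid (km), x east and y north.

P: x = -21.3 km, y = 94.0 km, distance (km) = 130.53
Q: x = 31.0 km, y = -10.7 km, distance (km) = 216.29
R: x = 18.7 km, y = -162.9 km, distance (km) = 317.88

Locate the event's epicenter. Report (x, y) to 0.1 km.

x ≈ -151.3 km, y ≈ 105.7 km

Circle about each station: (x + 21.3)² + (y − 94.0)² = 130.53²; (x − 31.0)² + (y + 10.7)² = 216.29²; (x − 18.7)² + (y + 162.9)² = 317.88².
Subtracting pairs of circle equations eliminates x²+y² and gives linear equations (the radical axes):
104.6 x − 209.4 y = -37957.48
80.0 x − 513.8 y = -66413.20
Solving the 2×2 system: x ≈ -151.3, y ≈ 105.7 km.
Check against P (with the unrounded x, y): √((x + 21.3)²+(y − 94.0)²) = 130.49 ≈ 130.53 km. ✓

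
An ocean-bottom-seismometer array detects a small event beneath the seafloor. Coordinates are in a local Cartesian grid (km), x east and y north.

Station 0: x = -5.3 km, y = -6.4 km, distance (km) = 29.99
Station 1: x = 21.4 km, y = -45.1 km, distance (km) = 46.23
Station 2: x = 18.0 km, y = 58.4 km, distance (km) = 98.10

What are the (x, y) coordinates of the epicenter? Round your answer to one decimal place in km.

(-22.6, -30.9)

Circle about each station: (x + 5.3)² + (y + 6.4)² = 29.99²; (x − 21.4)² + (y + 45.1)² = 46.23²; (x − 18.0)² + (y − 58.4)² = 98.10².
Subtracting the Station 0 equation from the Station 1 and Station 2 equations removes the quadratic terms:
53.4 x − 77.4 y = 1185.11
46.6 x + 129.6 y = -5058.70
Solving the 2×2 system: x ≈ -22.6, y ≈ -30.9 km.
Check against Station 0 (with the unrounded x, y): √((x + 5.3)²+(y + 6.4)²) = 30.00 ≈ 29.99 km. ✓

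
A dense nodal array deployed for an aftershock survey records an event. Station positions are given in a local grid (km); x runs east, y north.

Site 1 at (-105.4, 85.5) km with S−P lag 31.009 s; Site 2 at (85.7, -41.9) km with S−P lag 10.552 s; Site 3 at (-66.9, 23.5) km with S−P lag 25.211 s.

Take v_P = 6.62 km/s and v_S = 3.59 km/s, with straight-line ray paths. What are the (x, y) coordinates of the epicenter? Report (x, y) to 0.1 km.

Distance from S−P lag: d = Δt · v_P v_S / (v_P − v_S) = Δt · (6.62·3.59)/(6.62−3.59) ≈ 7.8435·Δt.
So d_Site 1 = 243.22, d_Site 2 = 82.76, d_Site 3 = 197.74 km.
Circle about each station: (x + 105.4)² + (y − 85.5)² = 243.22²; (x − 85.7)² + (y + 41.9)² = 82.76²; (x + 66.9)² + (y − 23.5)² = 197.74².
Subtracting the Site 1 equation from the Site 2 and Site 3 equations removes the quadratic terms:
382.2 x − 254.8 y = 42987.44
77.0 x − 124.0 y = 6663.31
Solving the 2×2 system: x ≈ 130.8, y ≈ 27.5 km.

(130.8, 27.5)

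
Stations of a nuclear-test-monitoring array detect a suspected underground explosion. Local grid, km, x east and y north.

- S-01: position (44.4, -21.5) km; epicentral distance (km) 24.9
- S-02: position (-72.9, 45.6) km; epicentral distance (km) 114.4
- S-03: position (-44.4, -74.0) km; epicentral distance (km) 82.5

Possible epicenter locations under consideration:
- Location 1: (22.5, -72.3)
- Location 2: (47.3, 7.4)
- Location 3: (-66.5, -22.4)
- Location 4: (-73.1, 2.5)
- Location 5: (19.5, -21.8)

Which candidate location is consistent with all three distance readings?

Location 5

For each candidate, compare |candidate − station| to the reported distance:
Location 1: residuals S-01 30.4, S-02 37.3, S-03 15.6 → max 37.3 km
Location 2: residuals S-01 4.1, S-02 11.7, S-03 40.1 → max 40.1 km
Location 3: residuals S-01 86.0, S-02 46.1, S-03 26.4 → max 86.0 km
Location 4: residuals S-01 95.0, S-02 71.3, S-03 0.8 → max 95.0 km
Location 5: residuals S-01 0.0, S-02 0.0, S-03 0.0 → max 0.0 km
Only Location 5 has all residuals ≈ 0.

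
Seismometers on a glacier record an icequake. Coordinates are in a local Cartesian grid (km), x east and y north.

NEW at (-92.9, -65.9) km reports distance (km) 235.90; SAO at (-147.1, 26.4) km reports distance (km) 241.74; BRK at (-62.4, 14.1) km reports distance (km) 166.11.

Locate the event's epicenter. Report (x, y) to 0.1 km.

Circle about each station: (x + 92.9)² + (y + 65.9)² = 235.90²; (x + 147.1)² + (y − 26.4)² = 241.74²; (x + 62.4)² + (y − 14.1)² = 166.11².
Subtracting the NEW equation from the SAO and BRK equations removes the quadratic terms:
-108.4 x + 184.6 y = 6572.73
61.0 x + 160.0 y = 19175.63
Solving the 2×2 system: x ≈ 87.0, y ≈ 86.7 km.

x ≈ 87.0 km, y ≈ 86.7 km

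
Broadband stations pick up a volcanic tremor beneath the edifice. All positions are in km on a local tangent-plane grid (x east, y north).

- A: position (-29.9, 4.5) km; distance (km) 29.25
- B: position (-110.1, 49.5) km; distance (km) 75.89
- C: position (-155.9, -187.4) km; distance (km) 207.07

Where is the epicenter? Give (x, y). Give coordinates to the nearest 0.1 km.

Circle about each station: (x + 29.9)² + (y − 4.5)² = 29.25²; (x + 110.1)² + (y − 49.5)² = 75.89²; (x + 155.9)² + (y + 187.4)² = 207.07².
Subtracting the A equation from the B and C equations removes the quadratic terms:
-160.4 x + 90.0 y = 8754.27
-252.0 x − 383.8 y = 16486.89
Solving the 2×2 system: x ≈ -57.5, y ≈ -5.2 km.

(-57.5, -5.2)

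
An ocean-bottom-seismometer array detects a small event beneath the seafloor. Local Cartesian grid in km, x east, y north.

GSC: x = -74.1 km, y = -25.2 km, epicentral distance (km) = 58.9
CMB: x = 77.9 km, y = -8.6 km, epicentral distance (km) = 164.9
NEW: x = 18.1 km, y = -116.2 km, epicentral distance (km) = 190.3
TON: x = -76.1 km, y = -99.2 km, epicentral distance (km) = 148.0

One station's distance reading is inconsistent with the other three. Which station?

GSC

Solve using three stations at a time. Using CMB, NEW, TON (subtract circle equations pairwise → linear system) gives (x, y) ≈ (-76.7, 48.8).
Distances from that point to each station vs reported:
  GSC: calculated 74.1 vs reported 58.9 → residual 15.2 km
  CMB: calculated 164.9 vs reported 164.9 → residual 0.0 km
  NEW: calculated 190.3 vs reported 190.3 → residual 0.0 km
  TON: calculated 148.0 vs reported 148.0 → residual 0.0 km
CMB, NEW, TON are mutually consistent (residuals ≈ 0); GSC is off by 15.2 km.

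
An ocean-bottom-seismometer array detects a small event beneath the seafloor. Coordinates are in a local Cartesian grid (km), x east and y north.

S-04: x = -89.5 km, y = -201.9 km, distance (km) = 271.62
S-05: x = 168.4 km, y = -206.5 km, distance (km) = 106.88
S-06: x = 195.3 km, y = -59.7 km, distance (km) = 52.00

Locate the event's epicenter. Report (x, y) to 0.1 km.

162.2 km east, -99.8 km north

Circle about each station: (x + 89.5)² + (y + 201.9)² = 271.62²; (x − 168.4)² + (y + 206.5)² = 106.88²; (x − 195.3)² + (y + 59.7)² = 52.00².
Subtracting the S-04 equation from the S-05 and S-06 equations removes the quadratic terms:
515.8 x − 9.2 y = 84581.04
569.6 x + 284.4 y = 64005.74
Solving the 2×2 system: x ≈ 162.2, y ≈ -99.8 km.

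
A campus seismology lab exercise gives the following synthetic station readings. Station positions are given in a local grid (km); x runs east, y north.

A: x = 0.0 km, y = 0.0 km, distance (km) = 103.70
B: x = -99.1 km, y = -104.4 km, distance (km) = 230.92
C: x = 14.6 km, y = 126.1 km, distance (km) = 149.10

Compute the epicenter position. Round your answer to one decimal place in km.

Circle about each station: x² + y² = 103.70²; (x + 99.1)² + (y + 104.4)² = 230.92²; (x − 14.6)² + (y − 126.1)² = 149.10².
Subtracting pairs of circle equations eliminates x²+y² and gives linear equations (the radical axes):
-198.2 x − 208.8 y = -21850.19
29.2 x + 252.2 y = 4637.25
Solving the 2×2 system: x ≈ 103.5, y ≈ 6.4 km.

103.5 km east, 6.4 km north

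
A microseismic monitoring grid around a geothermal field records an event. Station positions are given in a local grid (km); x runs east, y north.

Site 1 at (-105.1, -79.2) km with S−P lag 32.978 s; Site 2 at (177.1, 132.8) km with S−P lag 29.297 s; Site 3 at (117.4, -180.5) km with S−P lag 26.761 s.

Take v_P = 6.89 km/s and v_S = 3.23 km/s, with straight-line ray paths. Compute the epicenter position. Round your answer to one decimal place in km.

Distance from S−P lag: d = Δt · v_P v_S / (v_P − v_S) = Δt · (6.89·3.23)/(6.89−3.23) ≈ 6.0805·Δt.
So d_Site 1 = 200.52, d_Site 2 = 178.14, d_Site 3 = 162.72 km.
Circle about each station: (x + 105.1)² + (y + 79.2)² = 200.52²; (x − 177.1)² + (y − 132.8)² = 178.14²; (x − 117.4)² + (y + 180.5)² = 162.72².
Subtracting the Site 1 equation from the Site 2 and Site 3 equations removes the quadratic terms:
564.4 x + 424.0 y = 40156.01
445.0 x − 202.6 y = 42774.83
Solving the 2×2 system: x ≈ 86.7, y ≈ -20.7 km.

(86.7, -20.7)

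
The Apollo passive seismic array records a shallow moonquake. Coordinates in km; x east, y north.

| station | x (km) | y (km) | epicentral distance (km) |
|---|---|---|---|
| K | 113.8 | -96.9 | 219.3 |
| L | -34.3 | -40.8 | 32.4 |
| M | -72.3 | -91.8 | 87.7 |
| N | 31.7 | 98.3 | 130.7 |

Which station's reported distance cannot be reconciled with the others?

Solve using three stations at a time. Using L, M, N (subtract circle equations pairwise → linear system) gives (x, y) ≈ (-42.1, -9.5).
Distances from that point to each station vs reported:
  K: calculated 178.8 vs reported 219.3 → residual 40.5 km
  L: calculated 32.3 vs reported 32.4 → residual 0.1 km
  M: calculated 87.6 vs reported 87.7 → residual 0.1 km
  N: calculated 130.7 vs reported 130.7 → residual 0.0 km
L, M, N are mutually consistent (residuals ≈ 0); K is off by 40.5 km.

K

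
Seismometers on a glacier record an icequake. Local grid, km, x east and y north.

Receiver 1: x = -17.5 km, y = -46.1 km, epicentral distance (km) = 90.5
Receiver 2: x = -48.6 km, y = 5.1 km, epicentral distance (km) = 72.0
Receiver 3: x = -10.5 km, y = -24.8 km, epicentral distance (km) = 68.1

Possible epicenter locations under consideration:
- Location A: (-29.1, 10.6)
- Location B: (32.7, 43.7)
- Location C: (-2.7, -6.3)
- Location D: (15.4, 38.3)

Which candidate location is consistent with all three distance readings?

For each candidate, compare |candidate − station| to the reported distance:
Location A: residuals Receiver 1 32.6, Receiver 2 51.7, Receiver 3 28.1 → max 51.7 km
Location B: residuals Receiver 1 12.4, Receiver 2 18.0, Receiver 3 12.9 → max 18.0 km
Location C: residuals Receiver 1 48.0, Receiver 2 24.7, Receiver 3 48.0 → max 48.0 km
Location D: residuals Receiver 1 0.1, Receiver 2 0.1, Receiver 3 0.1 → max 0.1 km
Only Location D has all residuals ≈ 0.

Location D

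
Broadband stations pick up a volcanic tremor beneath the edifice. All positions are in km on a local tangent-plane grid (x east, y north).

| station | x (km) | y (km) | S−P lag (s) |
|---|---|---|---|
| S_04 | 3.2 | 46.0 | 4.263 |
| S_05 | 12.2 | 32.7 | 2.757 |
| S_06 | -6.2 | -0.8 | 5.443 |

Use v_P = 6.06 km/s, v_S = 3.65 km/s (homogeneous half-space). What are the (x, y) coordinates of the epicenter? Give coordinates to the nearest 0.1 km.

x ≈ 36.4 km, y ≈ 25.3 km

Distance from S−P lag: d = Δt · v_P v_S / (v_P − v_S) = Δt · (6.06·3.65)/(6.06−3.65) ≈ 9.1780·Δt.
So d_S_04 = 39.13, d_S_05 = 25.30, d_S_06 = 49.96 km.
Circle about each station: (x − 3.2)² + (y − 46.0)² = 39.13²; (x − 12.2)² + (y − 32.7)² = 25.30²; (x + 6.2)² + (y + 0.8)² = 49.96².
Subtracting the S_04 equation from the S_05 and S_06 equations removes the quadratic terms:
18.0 x − 26.6 y = -17.04
-18.8 x − 93.6 y = -3052.00
Solving the 2×2 system: x ≈ 36.4, y ≈ 25.3 km.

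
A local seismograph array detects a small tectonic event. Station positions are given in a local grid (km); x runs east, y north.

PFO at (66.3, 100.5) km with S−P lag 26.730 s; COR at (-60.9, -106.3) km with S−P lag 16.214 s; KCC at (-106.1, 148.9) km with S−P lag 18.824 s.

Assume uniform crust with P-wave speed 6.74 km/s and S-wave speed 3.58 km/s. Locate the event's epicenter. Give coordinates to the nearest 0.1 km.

(-114.3, 5.4)

Distance from S−P lag: d = Δt · v_P v_S / (v_P − v_S) = Δt · (6.74·3.58)/(6.74−3.58) ≈ 7.6358·Δt.
So d_PFO = 204.11, d_COR = 123.81, d_KCC = 143.74 km.
Circle about each station: (x − 66.3)² + (y − 100.5)² = 204.11²; (x + 60.9)² + (y + 106.3)² = 123.81²; (x + 106.1)² + (y − 148.9)² = 143.74².
Subtracting the PFO equation from the COR and KCC equations removes the quadratic terms:
-254.4 x − 413.6 y = 26844.54
-344.8 x + 96.8 y = 39932.18
Solving the 2×2 system: x ≈ -114.3, y ≈ 5.4 km.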